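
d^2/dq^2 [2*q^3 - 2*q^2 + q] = 12*q - 4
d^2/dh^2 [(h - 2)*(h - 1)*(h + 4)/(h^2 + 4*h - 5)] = 14/(h^3 + 15*h^2 + 75*h + 125)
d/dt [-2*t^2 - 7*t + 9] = -4*t - 7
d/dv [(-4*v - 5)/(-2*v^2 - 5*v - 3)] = (-8*v^2 - 20*v - 13)/(4*v^4 + 20*v^3 + 37*v^2 + 30*v + 9)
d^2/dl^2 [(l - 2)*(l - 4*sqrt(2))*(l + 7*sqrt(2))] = 6*l - 4 + 6*sqrt(2)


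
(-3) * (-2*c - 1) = 6*c + 3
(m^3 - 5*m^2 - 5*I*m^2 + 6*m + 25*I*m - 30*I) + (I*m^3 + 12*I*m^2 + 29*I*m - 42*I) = m^3 + I*m^3 - 5*m^2 + 7*I*m^2 + 6*m + 54*I*m - 72*I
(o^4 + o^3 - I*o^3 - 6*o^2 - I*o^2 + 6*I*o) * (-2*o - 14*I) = -2*o^5 - 2*o^4 - 12*I*o^4 - 2*o^3 - 12*I*o^3 - 14*o^2 + 72*I*o^2 + 84*o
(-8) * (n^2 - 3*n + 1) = -8*n^2 + 24*n - 8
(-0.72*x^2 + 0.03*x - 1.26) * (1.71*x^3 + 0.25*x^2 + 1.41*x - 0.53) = -1.2312*x^5 - 0.1287*x^4 - 3.1623*x^3 + 0.1089*x^2 - 1.7925*x + 0.6678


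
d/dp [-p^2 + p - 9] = 1 - 2*p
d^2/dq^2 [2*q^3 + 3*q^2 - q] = 12*q + 6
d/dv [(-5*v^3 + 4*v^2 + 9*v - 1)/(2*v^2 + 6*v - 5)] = (-10*v^4 - 60*v^3 + 81*v^2 - 36*v - 39)/(4*v^4 + 24*v^3 + 16*v^2 - 60*v + 25)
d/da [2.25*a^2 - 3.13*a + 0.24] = 4.5*a - 3.13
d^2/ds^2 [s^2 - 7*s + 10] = 2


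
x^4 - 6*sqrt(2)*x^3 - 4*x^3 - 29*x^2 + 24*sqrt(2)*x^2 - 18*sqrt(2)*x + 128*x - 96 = (x - 3)*(x - 1)*(x - 8*sqrt(2))*(x + 2*sqrt(2))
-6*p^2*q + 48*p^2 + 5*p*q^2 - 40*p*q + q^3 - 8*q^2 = (-p + q)*(6*p + q)*(q - 8)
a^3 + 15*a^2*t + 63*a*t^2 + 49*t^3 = (a + t)*(a + 7*t)^2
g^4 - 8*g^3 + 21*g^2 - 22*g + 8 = (g - 4)*(g - 2)*(g - 1)^2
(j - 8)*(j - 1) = j^2 - 9*j + 8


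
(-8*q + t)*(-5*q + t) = 40*q^2 - 13*q*t + t^2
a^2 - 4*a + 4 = (a - 2)^2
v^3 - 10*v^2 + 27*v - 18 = (v - 6)*(v - 3)*(v - 1)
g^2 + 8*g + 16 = (g + 4)^2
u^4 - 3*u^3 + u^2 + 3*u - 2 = (u - 2)*(u - 1)^2*(u + 1)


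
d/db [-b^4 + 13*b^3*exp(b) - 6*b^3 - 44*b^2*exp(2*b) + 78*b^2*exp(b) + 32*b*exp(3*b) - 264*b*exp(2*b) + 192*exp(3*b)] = 13*b^3*exp(b) - 4*b^3 - 88*b^2*exp(2*b) + 117*b^2*exp(b) - 18*b^2 + 96*b*exp(3*b) - 616*b*exp(2*b) + 156*b*exp(b) + 608*exp(3*b) - 264*exp(2*b)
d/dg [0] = 0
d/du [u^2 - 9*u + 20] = 2*u - 9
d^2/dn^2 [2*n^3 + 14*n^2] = 12*n + 28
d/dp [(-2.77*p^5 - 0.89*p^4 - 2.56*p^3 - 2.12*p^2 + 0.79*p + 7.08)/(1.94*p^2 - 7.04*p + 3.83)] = (-16.1214*p^6 + 74.55*p^5 - 39.2151*p^4 + 22.41*p^3 - 16.0222*p^2 - 43.7096*p + 52.8689)/(3.7636*p^4 - 27.3152*p^3 + 64.422*p^2 - 53.9264*p + 14.6689)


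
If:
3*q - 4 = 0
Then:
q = 4/3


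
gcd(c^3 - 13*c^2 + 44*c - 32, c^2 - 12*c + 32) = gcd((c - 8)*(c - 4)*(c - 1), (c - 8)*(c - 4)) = c^2 - 12*c + 32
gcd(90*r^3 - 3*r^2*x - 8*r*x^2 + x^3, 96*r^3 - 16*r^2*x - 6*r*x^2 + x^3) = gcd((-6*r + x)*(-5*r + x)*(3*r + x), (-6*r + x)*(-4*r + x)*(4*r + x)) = -6*r + x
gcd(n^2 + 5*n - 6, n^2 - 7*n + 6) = n - 1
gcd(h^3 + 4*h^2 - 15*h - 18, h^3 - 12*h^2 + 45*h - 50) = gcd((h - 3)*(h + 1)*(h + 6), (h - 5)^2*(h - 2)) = 1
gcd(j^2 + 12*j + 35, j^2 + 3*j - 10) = j + 5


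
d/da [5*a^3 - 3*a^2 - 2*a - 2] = 15*a^2 - 6*a - 2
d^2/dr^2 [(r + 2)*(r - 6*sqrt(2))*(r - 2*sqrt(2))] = 6*r - 16*sqrt(2) + 4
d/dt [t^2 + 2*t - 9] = 2*t + 2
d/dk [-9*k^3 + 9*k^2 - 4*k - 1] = -27*k^2 + 18*k - 4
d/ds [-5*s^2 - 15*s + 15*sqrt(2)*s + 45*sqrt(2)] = -10*s - 15 + 15*sqrt(2)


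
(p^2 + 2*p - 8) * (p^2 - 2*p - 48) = p^4 - 60*p^2 - 80*p + 384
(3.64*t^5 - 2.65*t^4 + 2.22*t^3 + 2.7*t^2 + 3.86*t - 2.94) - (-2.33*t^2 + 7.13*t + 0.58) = 3.64*t^5 - 2.65*t^4 + 2.22*t^3 + 5.03*t^2 - 3.27*t - 3.52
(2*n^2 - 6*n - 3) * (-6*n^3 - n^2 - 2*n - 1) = -12*n^5 + 34*n^4 + 20*n^3 + 13*n^2 + 12*n + 3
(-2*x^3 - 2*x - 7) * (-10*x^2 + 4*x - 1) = 20*x^5 - 8*x^4 + 22*x^3 + 62*x^2 - 26*x + 7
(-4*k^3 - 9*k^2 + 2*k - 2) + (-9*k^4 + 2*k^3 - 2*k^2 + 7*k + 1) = -9*k^4 - 2*k^3 - 11*k^2 + 9*k - 1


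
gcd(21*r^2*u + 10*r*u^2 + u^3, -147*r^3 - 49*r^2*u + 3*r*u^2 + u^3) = 21*r^2 + 10*r*u + u^2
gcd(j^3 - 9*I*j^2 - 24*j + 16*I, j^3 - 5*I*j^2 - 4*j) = j^2 - 5*I*j - 4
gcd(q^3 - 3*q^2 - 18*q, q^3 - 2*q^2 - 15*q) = q^2 + 3*q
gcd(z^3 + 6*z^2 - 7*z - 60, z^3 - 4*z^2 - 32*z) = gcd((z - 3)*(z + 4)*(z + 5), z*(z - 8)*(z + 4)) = z + 4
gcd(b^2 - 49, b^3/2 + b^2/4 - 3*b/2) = 1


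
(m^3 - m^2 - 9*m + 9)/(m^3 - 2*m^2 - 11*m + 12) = (m - 3)/(m - 4)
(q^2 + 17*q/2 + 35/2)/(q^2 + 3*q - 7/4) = 2*(q + 5)/(2*q - 1)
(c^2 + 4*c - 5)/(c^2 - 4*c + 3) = (c + 5)/(c - 3)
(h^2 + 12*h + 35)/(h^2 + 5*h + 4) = (h^2 + 12*h + 35)/(h^2 + 5*h + 4)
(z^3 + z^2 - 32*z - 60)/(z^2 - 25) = (z^2 - 4*z - 12)/(z - 5)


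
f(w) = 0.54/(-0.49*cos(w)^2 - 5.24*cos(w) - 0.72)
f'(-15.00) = 0.18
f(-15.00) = 0.18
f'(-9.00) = 0.07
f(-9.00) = 0.15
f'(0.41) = -0.04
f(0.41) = -0.09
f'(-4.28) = -1.23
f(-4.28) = 0.39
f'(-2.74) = 0.07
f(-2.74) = 0.15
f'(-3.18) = -0.01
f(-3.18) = 0.13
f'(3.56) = 0.07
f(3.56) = 0.15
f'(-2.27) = 0.32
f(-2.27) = 0.22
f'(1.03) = -0.21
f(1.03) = -0.15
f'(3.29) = 0.02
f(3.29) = 0.14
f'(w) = 0.54*(-0.98*sin(w)*cos(w) - 5.24*sin(w))/(-0.49*cos(w)^2 - 5.24*cos(w) - 0.72)^2 = -(0.5292*cos(w) + 2.8296)*sin(w)/(0.49*cos(w)^2 + 5.24*cos(w) + 0.72)^2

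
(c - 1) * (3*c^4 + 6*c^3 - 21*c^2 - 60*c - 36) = 3*c^5 + 3*c^4 - 27*c^3 - 39*c^2 + 24*c + 36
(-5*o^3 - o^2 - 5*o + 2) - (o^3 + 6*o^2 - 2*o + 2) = -6*o^3 - 7*o^2 - 3*o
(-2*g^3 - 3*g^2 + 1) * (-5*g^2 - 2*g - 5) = 10*g^5 + 19*g^4 + 16*g^3 + 10*g^2 - 2*g - 5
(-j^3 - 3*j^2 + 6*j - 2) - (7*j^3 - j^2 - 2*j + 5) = -8*j^3 - 2*j^2 + 8*j - 7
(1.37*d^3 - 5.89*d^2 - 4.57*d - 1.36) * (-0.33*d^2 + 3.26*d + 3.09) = -0.4521*d^5 + 6.4099*d^4 - 13.46*d^3 - 32.6495*d^2 - 18.5549*d - 4.2024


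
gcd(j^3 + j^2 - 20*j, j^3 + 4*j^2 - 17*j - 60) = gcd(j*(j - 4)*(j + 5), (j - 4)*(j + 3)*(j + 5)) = j^2 + j - 20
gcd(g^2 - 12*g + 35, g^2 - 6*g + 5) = g - 5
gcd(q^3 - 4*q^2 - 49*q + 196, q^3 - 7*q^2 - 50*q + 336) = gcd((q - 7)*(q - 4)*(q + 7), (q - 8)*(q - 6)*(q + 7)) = q + 7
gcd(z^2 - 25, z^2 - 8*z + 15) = z - 5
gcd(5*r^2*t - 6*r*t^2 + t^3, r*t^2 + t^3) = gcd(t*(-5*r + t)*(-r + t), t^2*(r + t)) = t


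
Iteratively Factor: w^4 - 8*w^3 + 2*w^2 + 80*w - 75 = (w - 5)*(w^3 - 3*w^2 - 13*w + 15) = (w - 5)*(w + 3)*(w^2 - 6*w + 5) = (w - 5)*(w - 1)*(w + 3)*(w - 5)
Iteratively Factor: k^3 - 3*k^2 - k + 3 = (k - 3)*(k^2 - 1) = (k - 3)*(k - 1)*(k + 1)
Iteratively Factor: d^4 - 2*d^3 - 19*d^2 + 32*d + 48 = (d - 4)*(d^3 + 2*d^2 - 11*d - 12) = (d - 4)*(d + 1)*(d^2 + d - 12) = (d - 4)*(d - 3)*(d + 1)*(d + 4)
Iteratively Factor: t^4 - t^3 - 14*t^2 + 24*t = (t + 4)*(t^3 - 5*t^2 + 6*t) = t*(t + 4)*(t^2 - 5*t + 6) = t*(t - 3)*(t + 4)*(t - 2)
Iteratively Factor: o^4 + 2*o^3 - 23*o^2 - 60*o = (o - 5)*(o^3 + 7*o^2 + 12*o) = (o - 5)*(o + 4)*(o^2 + 3*o) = o*(o - 5)*(o + 4)*(o + 3)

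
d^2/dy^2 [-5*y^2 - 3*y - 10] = -10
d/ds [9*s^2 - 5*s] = 18*s - 5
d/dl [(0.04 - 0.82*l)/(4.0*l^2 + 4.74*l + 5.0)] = (3.28*l^2 - 0.32*l - 4.2896)/(16.0*l^4 + 37.92*l^3 + 62.4676*l^2 + 47.4*l + 25.0)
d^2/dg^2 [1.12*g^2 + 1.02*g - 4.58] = 2.24000000000000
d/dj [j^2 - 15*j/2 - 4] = 2*j - 15/2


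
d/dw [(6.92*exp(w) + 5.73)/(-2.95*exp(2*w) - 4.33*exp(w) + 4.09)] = (20.414*exp(2*w) + 33.807*exp(w) + 53.1137)*exp(w)/(8.7025*exp(4*w) + 25.547*exp(3*w) - 5.3821*exp(2*w) - 35.4194*exp(w) + 16.7281)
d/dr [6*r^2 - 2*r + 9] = 12*r - 2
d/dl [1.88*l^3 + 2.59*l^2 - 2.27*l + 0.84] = 5.64*l^2 + 5.18*l - 2.27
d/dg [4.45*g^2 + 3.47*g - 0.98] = 8.9*g + 3.47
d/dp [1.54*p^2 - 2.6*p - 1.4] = 3.08*p - 2.6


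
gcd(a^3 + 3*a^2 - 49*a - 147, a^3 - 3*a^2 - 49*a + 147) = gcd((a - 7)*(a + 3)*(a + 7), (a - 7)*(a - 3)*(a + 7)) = a^2 - 49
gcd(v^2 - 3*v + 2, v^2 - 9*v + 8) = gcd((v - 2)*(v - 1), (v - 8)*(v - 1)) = v - 1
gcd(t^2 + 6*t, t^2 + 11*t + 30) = t + 6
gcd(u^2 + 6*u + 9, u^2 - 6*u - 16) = 1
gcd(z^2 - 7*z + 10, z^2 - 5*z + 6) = z - 2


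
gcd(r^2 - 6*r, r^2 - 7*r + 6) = r - 6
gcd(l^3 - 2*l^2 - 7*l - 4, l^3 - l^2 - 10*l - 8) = l^2 - 3*l - 4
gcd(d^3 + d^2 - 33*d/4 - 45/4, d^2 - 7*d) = 1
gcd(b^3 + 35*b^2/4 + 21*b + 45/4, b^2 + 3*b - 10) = b + 5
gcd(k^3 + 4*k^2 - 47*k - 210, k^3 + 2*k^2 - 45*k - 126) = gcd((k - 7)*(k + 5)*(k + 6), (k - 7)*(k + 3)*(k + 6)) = k^2 - k - 42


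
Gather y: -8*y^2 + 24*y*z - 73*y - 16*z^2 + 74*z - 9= -8*y^2 + y*(24*z - 73) - 16*z^2 + 74*z - 9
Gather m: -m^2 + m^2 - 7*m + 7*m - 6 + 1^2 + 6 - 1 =0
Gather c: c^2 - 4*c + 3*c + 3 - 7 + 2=c^2 - c - 2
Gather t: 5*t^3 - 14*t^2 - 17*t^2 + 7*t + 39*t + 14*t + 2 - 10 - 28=5*t^3 - 31*t^2 + 60*t - 36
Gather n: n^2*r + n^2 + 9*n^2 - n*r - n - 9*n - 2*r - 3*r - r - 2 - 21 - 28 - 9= n^2*(r + 10) + n*(-r - 10) - 6*r - 60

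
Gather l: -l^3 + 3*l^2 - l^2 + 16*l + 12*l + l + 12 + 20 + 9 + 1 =-l^3 + 2*l^2 + 29*l + 42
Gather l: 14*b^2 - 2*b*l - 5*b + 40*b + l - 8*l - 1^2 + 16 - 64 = 14*b^2 + 35*b + l*(-2*b - 7) - 49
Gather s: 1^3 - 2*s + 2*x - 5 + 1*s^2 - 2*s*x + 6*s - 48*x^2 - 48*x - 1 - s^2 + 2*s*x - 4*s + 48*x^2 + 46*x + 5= 0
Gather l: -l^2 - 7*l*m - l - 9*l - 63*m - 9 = -l^2 + l*(-7*m - 10) - 63*m - 9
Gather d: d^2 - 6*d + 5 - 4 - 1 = d^2 - 6*d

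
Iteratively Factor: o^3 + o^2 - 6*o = (o - 2)*(o^2 + 3*o) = (o - 2)*(o + 3)*(o)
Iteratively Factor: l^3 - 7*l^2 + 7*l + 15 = (l - 3)*(l^2 - 4*l - 5) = (l - 3)*(l + 1)*(l - 5)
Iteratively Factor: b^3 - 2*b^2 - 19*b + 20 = (b - 5)*(b^2 + 3*b - 4) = (b - 5)*(b - 1)*(b + 4)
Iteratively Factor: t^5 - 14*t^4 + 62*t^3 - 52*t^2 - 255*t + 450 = (t - 5)*(t^4 - 9*t^3 + 17*t^2 + 33*t - 90) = (t - 5)^2*(t^3 - 4*t^2 - 3*t + 18) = (t - 5)^2*(t + 2)*(t^2 - 6*t + 9) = (t - 5)^2*(t - 3)*(t + 2)*(t - 3)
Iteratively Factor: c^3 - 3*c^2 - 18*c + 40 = (c + 4)*(c^2 - 7*c + 10) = (c - 2)*(c + 4)*(c - 5)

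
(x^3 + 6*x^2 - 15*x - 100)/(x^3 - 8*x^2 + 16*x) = (x^2 + 10*x + 25)/(x*(x - 4))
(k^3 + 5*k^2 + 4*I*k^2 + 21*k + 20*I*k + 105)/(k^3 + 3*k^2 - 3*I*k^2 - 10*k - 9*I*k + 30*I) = (k + 7*I)/(k - 2)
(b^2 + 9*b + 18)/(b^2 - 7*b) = (b^2 + 9*b + 18)/(b*(b - 7))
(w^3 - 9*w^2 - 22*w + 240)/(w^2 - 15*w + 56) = (w^2 - w - 30)/(w - 7)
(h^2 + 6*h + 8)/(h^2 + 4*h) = (h + 2)/h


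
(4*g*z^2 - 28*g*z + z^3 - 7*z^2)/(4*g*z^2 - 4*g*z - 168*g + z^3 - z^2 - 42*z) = z/(z + 6)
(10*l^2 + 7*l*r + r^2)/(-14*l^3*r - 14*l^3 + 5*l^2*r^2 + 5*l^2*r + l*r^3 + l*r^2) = (10*l^2 + 7*l*r + r^2)/(l*(-14*l^2*r - 14*l^2 + 5*l*r^2 + 5*l*r + r^3 + r^2))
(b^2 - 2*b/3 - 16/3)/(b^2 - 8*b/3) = (b + 2)/b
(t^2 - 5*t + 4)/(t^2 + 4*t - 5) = (t - 4)/(t + 5)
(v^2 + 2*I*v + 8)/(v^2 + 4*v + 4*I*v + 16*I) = (v - 2*I)/(v + 4)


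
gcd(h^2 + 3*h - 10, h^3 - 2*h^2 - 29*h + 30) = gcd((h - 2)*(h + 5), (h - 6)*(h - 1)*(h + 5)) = h + 5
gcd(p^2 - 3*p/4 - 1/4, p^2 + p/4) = p + 1/4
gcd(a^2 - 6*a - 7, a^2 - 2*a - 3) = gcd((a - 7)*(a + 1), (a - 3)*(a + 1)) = a + 1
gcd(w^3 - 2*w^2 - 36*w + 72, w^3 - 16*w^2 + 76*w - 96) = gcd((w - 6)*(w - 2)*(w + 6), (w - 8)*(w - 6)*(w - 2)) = w^2 - 8*w + 12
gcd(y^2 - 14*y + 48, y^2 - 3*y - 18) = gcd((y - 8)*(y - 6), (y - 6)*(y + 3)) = y - 6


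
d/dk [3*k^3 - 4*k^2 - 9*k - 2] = 9*k^2 - 8*k - 9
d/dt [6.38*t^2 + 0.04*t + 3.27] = 12.76*t + 0.04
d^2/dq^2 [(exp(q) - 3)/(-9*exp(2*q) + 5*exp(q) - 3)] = (-81*exp(4*q) + 927*exp(3*q) - 243*exp(2*q) - 264*exp(q) + 36)*exp(q)/(729*exp(6*q) - 1215*exp(5*q) + 1404*exp(4*q) - 935*exp(3*q) + 468*exp(2*q) - 135*exp(q) + 27)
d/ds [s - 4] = 1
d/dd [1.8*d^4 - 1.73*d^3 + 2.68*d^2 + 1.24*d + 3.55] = 7.2*d^3 - 5.19*d^2 + 5.36*d + 1.24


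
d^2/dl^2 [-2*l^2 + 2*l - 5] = -4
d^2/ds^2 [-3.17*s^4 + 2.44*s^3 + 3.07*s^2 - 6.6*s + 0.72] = -38.04*s^2 + 14.64*s + 6.14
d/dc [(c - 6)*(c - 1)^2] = (c - 1)*(3*c - 13)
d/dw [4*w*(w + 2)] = 8*w + 8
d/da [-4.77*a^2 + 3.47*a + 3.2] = 3.47 - 9.54*a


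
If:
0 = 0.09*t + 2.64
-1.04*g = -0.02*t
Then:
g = -0.56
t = -29.33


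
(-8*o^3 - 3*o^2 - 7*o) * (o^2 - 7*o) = -8*o^5 + 53*o^4 + 14*o^3 + 49*o^2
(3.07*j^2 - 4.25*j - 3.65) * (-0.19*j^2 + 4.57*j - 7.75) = -0.5833*j^4 + 14.8374*j^3 - 42.5215*j^2 + 16.257*j + 28.2875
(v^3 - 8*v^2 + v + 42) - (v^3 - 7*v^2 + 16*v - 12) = -v^2 - 15*v + 54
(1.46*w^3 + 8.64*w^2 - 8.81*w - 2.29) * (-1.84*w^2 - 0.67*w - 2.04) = -2.6864*w^5 - 16.8758*w^4 + 7.4432*w^3 - 7.5093*w^2 + 19.5067*w + 4.6716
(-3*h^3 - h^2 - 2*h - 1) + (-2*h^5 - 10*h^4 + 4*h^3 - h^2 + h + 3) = -2*h^5 - 10*h^4 + h^3 - 2*h^2 - h + 2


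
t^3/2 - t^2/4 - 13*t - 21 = (t/2 + 1)*(t - 6)*(t + 7/2)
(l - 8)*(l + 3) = l^2 - 5*l - 24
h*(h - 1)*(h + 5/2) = h^3 + 3*h^2/2 - 5*h/2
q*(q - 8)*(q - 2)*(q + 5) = q^4 - 5*q^3 - 34*q^2 + 80*q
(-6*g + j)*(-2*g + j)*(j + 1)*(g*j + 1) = 12*g^3*j^2 + 12*g^3*j - 8*g^2*j^3 - 8*g^2*j^2 + 12*g^2*j + 12*g^2 + g*j^4 + g*j^3 - 8*g*j^2 - 8*g*j + j^3 + j^2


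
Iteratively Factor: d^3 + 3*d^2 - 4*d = (d)*(d^2 + 3*d - 4) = d*(d + 4)*(d - 1)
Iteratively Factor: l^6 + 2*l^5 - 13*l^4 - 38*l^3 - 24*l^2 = (l + 3)*(l^5 - l^4 - 10*l^3 - 8*l^2) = (l + 1)*(l + 3)*(l^4 - 2*l^3 - 8*l^2) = (l - 4)*(l + 1)*(l + 3)*(l^3 + 2*l^2) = (l - 4)*(l + 1)*(l + 2)*(l + 3)*(l^2) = l*(l - 4)*(l + 1)*(l + 2)*(l + 3)*(l)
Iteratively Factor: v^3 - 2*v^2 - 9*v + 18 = (v - 2)*(v^2 - 9) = (v - 3)*(v - 2)*(v + 3)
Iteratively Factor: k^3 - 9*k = (k + 3)*(k^2 - 3*k) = (k - 3)*(k + 3)*(k)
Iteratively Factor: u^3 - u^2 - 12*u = (u + 3)*(u^2 - 4*u) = (u - 4)*(u + 3)*(u)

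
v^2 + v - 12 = (v - 3)*(v + 4)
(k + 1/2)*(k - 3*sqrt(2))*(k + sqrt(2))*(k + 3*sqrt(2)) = k^4 + k^3/2 + sqrt(2)*k^3 - 18*k^2 + sqrt(2)*k^2/2 - 18*sqrt(2)*k - 9*k - 9*sqrt(2)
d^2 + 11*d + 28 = (d + 4)*(d + 7)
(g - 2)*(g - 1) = g^2 - 3*g + 2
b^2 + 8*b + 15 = (b + 3)*(b + 5)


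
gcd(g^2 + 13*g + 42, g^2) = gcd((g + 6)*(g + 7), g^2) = 1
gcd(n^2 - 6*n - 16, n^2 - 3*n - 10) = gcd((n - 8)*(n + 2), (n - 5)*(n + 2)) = n + 2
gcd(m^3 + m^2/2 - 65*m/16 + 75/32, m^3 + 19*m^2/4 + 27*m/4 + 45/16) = m + 5/2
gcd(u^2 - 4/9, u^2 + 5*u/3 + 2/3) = u + 2/3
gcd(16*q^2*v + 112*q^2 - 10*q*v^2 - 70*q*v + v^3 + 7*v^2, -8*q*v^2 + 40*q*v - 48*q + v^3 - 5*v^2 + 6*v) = 8*q - v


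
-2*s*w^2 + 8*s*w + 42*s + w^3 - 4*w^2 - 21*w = (-2*s + w)*(w - 7)*(w + 3)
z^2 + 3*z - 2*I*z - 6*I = (z + 3)*(z - 2*I)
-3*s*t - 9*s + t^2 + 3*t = (-3*s + t)*(t + 3)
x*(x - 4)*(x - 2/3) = x^3 - 14*x^2/3 + 8*x/3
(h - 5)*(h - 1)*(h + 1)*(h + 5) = h^4 - 26*h^2 + 25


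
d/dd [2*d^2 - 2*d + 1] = 4*d - 2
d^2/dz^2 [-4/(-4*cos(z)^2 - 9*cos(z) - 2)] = 4*(-64*sin(z)^4 + 81*sin(z)^2 + 153*cos(z) - 27*cos(3*z) + 129)/((cos(z) + 2)^3*(4*cos(z) + 1)^3)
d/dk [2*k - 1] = 2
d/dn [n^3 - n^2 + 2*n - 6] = 3*n^2 - 2*n + 2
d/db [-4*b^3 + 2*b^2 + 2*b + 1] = -12*b^2 + 4*b + 2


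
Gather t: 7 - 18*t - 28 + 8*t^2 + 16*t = 8*t^2 - 2*t - 21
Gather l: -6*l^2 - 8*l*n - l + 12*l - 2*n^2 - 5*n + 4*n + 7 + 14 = -6*l^2 + l*(11 - 8*n) - 2*n^2 - n + 21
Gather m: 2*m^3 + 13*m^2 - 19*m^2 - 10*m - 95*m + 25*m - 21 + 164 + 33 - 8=2*m^3 - 6*m^2 - 80*m + 168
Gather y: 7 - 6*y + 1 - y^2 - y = -y^2 - 7*y + 8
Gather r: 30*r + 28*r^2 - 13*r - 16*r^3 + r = -16*r^3 + 28*r^2 + 18*r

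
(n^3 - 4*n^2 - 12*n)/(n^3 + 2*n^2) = (n - 6)/n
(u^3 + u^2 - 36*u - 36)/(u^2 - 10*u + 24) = (u^2 + 7*u + 6)/(u - 4)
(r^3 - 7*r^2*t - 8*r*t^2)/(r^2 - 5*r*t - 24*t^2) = r*(r + t)/(r + 3*t)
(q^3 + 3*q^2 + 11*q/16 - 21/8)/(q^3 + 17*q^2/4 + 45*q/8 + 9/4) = (16*q^2 + 16*q - 21)/(2*(8*q^2 + 18*q + 9))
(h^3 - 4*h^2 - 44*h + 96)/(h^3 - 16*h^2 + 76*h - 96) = (h + 6)/(h - 6)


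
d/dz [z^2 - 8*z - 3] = 2*z - 8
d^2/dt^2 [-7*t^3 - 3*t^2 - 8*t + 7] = -42*t - 6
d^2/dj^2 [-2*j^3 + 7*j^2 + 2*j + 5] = 14 - 12*j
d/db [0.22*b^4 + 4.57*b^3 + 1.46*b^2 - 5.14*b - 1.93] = 0.88*b^3 + 13.71*b^2 + 2.92*b - 5.14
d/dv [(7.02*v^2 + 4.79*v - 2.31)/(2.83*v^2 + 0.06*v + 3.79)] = (-13.1345*v^2 + 66.2862*v + 18.2927)/(8.0089*v^4 + 0.3396*v^3 + 21.455*v^2 + 0.4548*v + 14.3641)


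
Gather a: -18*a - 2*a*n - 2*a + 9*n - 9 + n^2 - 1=a*(-2*n - 20) + n^2 + 9*n - 10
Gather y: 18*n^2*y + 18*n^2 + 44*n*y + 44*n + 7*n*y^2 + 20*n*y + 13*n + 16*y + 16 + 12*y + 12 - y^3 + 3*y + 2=18*n^2 + 7*n*y^2 + 57*n - y^3 + y*(18*n^2 + 64*n + 31) + 30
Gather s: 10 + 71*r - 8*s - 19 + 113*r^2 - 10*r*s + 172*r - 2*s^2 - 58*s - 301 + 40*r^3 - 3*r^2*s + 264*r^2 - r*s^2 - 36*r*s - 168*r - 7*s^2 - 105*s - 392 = 40*r^3 + 377*r^2 + 75*r + s^2*(-r - 9) + s*(-3*r^2 - 46*r - 171) - 702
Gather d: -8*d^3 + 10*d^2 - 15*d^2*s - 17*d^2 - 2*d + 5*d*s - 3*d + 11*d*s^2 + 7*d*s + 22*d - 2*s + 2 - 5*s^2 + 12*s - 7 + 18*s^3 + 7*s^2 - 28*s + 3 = -8*d^3 + d^2*(-15*s - 7) + d*(11*s^2 + 12*s + 17) + 18*s^3 + 2*s^2 - 18*s - 2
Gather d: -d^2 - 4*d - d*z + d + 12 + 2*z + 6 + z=-d^2 + d*(-z - 3) + 3*z + 18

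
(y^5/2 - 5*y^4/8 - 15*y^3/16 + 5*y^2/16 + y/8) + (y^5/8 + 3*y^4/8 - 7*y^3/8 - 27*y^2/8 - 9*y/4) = 5*y^5/8 - y^4/4 - 29*y^3/16 - 49*y^2/16 - 17*y/8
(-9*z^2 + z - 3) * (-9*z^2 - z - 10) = 81*z^4 + 116*z^2 - 7*z + 30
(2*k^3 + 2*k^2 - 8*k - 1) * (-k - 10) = -2*k^4 - 22*k^3 - 12*k^2 + 81*k + 10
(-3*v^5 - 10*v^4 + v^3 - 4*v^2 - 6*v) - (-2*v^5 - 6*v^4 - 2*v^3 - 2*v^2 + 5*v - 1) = -v^5 - 4*v^4 + 3*v^3 - 2*v^2 - 11*v + 1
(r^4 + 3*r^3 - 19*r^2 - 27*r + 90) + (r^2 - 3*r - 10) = r^4 + 3*r^3 - 18*r^2 - 30*r + 80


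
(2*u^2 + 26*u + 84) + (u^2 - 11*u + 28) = 3*u^2 + 15*u + 112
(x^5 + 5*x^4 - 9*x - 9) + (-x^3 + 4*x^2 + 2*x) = x^5 + 5*x^4 - x^3 + 4*x^2 - 7*x - 9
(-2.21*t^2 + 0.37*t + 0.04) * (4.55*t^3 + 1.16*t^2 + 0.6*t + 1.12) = -10.0555*t^5 - 0.8801*t^4 - 0.7148*t^3 - 2.2068*t^2 + 0.4384*t + 0.0448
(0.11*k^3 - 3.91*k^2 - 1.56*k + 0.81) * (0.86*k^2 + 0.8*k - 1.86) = 0.0946*k^5 - 3.2746*k^4 - 4.6742*k^3 + 6.7212*k^2 + 3.5496*k - 1.5066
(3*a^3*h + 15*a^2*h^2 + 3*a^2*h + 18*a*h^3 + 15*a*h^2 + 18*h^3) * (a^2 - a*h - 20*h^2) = 3*a^5*h + 12*a^4*h^2 + 3*a^4*h - 57*a^3*h^3 + 12*a^3*h^2 - 318*a^2*h^4 - 57*a^2*h^3 - 360*a*h^5 - 318*a*h^4 - 360*h^5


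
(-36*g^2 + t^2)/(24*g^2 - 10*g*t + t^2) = (6*g + t)/(-4*g + t)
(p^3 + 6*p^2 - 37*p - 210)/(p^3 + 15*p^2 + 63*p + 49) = (p^2 - p - 30)/(p^2 + 8*p + 7)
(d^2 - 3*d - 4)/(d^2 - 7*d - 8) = (d - 4)/(d - 8)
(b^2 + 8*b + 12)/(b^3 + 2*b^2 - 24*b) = (b + 2)/(b*(b - 4))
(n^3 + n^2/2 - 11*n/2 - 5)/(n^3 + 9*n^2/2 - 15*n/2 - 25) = (n + 1)/(n + 5)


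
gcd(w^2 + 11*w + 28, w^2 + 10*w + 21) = w + 7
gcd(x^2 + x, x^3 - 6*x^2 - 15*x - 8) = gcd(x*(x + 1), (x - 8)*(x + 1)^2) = x + 1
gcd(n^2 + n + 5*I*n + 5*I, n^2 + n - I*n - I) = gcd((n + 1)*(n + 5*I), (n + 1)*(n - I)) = n + 1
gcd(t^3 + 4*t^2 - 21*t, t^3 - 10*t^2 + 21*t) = t^2 - 3*t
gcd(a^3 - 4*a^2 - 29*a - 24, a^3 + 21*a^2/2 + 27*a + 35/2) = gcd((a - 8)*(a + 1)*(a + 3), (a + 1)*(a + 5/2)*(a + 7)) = a + 1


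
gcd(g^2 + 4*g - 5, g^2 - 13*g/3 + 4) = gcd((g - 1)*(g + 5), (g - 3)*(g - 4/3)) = 1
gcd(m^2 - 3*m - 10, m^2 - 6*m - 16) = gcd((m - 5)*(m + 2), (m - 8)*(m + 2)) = m + 2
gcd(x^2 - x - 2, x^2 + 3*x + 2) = x + 1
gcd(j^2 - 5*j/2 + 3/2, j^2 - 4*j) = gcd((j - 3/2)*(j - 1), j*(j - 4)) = 1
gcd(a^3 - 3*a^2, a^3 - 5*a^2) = a^2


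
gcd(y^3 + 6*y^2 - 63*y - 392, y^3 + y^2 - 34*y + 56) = y + 7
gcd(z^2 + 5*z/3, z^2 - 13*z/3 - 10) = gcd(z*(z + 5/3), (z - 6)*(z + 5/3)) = z + 5/3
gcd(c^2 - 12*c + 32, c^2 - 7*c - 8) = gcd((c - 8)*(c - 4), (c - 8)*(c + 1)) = c - 8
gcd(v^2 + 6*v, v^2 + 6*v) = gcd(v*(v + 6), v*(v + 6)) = v^2 + 6*v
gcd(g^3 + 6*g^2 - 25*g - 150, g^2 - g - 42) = g + 6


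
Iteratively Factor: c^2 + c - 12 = (c - 3)*(c + 4)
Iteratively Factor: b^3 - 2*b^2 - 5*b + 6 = (b + 2)*(b^2 - 4*b + 3) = (b - 3)*(b + 2)*(b - 1)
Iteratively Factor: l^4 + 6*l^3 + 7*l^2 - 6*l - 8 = (l + 2)*(l^3 + 4*l^2 - l - 4) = (l - 1)*(l + 2)*(l^2 + 5*l + 4) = (l - 1)*(l + 2)*(l + 4)*(l + 1)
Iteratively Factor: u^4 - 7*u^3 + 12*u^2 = (u - 3)*(u^3 - 4*u^2) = u*(u - 3)*(u^2 - 4*u) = u*(u - 4)*(u - 3)*(u)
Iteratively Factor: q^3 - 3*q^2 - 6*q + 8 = (q - 1)*(q^2 - 2*q - 8) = (q - 1)*(q + 2)*(q - 4)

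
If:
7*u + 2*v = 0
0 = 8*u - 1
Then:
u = 1/8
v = -7/16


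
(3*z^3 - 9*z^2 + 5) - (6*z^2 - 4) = 3*z^3 - 15*z^2 + 9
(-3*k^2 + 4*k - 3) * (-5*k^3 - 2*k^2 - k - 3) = 15*k^5 - 14*k^4 + 10*k^3 + 11*k^2 - 9*k + 9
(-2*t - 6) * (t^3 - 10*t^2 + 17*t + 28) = -2*t^4 + 14*t^3 + 26*t^2 - 158*t - 168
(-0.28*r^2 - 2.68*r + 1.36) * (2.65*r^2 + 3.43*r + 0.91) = -0.742*r^4 - 8.0624*r^3 - 5.8432*r^2 + 2.226*r + 1.2376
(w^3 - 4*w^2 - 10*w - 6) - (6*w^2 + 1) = w^3 - 10*w^2 - 10*w - 7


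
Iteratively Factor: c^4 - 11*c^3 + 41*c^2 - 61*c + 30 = (c - 2)*(c^3 - 9*c^2 + 23*c - 15) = (c - 3)*(c - 2)*(c^2 - 6*c + 5) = (c - 5)*(c - 3)*(c - 2)*(c - 1)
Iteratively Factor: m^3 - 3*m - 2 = (m + 1)*(m^2 - m - 2) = (m + 1)^2*(m - 2)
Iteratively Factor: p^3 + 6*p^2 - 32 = (p - 2)*(p^2 + 8*p + 16) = (p - 2)*(p + 4)*(p + 4)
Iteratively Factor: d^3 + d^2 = (d + 1)*(d^2) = d*(d + 1)*(d)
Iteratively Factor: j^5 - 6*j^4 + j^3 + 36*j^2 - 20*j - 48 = (j - 3)*(j^4 - 3*j^3 - 8*j^2 + 12*j + 16) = (j - 3)*(j + 2)*(j^3 - 5*j^2 + 2*j + 8) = (j - 4)*(j - 3)*(j + 2)*(j^2 - j - 2) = (j - 4)*(j - 3)*(j + 1)*(j + 2)*(j - 2)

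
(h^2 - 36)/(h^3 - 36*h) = 1/h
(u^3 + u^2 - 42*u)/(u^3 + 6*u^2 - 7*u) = (u - 6)/(u - 1)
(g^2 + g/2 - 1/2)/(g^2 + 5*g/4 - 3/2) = 2*(2*g^2 + g - 1)/(4*g^2 + 5*g - 6)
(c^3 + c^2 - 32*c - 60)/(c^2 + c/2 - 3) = 2*(c^2 - c - 30)/(2*c - 3)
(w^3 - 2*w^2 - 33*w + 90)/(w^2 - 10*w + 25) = (w^2 + 3*w - 18)/(w - 5)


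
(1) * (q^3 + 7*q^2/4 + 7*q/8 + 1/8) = q^3 + 7*q^2/4 + 7*q/8 + 1/8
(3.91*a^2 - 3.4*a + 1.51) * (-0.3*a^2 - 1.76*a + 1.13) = -1.173*a^4 - 5.8616*a^3 + 9.9493*a^2 - 6.4996*a + 1.7063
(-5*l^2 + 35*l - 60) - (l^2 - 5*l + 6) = -6*l^2 + 40*l - 66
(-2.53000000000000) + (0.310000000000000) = -2.22000000000000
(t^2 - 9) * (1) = t^2 - 9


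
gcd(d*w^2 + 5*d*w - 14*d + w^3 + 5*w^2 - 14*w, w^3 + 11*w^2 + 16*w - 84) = w^2 + 5*w - 14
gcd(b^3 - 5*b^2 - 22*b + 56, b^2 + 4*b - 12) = b - 2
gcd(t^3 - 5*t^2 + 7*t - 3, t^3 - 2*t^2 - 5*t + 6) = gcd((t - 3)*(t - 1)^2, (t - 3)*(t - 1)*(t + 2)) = t^2 - 4*t + 3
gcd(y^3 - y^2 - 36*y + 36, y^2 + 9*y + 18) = y + 6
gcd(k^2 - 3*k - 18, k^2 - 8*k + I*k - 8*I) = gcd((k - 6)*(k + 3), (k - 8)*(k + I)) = 1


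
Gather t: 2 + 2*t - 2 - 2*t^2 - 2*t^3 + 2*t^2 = -2*t^3 + 2*t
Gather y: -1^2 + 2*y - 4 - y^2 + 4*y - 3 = -y^2 + 6*y - 8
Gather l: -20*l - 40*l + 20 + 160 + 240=420 - 60*l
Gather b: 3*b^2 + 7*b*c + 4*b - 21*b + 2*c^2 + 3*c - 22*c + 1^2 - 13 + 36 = 3*b^2 + b*(7*c - 17) + 2*c^2 - 19*c + 24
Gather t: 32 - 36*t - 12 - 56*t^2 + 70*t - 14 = -56*t^2 + 34*t + 6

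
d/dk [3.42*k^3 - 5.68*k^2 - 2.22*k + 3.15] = 10.26*k^2 - 11.36*k - 2.22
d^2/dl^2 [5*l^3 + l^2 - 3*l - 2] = 30*l + 2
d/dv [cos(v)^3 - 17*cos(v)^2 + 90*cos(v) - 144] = (-3*cos(v)^2 + 34*cos(v) - 90)*sin(v)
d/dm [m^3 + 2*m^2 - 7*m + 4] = 3*m^2 + 4*m - 7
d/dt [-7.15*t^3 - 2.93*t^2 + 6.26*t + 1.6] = -21.45*t^2 - 5.86*t + 6.26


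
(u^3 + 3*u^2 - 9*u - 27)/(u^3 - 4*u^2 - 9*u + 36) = (u + 3)/(u - 4)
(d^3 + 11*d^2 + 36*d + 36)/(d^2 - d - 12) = (d^2 + 8*d + 12)/(d - 4)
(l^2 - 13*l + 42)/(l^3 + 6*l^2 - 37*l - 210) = (l - 7)/(l^2 + 12*l + 35)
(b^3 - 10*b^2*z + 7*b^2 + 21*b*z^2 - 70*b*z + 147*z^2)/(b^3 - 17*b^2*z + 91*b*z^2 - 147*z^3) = (-b - 7)/(-b + 7*z)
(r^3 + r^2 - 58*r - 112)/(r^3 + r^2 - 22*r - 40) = (r^2 - r - 56)/(r^2 - r - 20)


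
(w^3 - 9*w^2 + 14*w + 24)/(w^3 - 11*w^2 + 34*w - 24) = (w + 1)/(w - 1)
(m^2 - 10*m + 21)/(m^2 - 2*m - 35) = (m - 3)/(m + 5)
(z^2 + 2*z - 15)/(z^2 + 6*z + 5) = (z - 3)/(z + 1)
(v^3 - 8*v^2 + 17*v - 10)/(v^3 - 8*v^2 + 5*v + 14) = (v^2 - 6*v + 5)/(v^2 - 6*v - 7)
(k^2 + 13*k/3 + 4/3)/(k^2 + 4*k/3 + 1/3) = (k + 4)/(k + 1)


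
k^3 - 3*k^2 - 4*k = k*(k - 4)*(k + 1)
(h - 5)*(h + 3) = h^2 - 2*h - 15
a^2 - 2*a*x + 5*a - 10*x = (a + 5)*(a - 2*x)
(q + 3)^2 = q^2 + 6*q + 9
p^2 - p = p*(p - 1)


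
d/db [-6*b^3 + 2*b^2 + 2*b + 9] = -18*b^2 + 4*b + 2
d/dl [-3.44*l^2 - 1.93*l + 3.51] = -6.88*l - 1.93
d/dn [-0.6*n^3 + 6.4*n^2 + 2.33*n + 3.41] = -1.8*n^2 + 12.8*n + 2.33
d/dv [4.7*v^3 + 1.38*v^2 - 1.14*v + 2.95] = 14.1*v^2 + 2.76*v - 1.14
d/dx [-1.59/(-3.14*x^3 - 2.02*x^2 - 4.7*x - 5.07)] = (-14.9778*x^2 - 6.4236*x - 7.473)/(3.14*x^3 + 2.02*x^2 + 4.7*x + 5.07)^2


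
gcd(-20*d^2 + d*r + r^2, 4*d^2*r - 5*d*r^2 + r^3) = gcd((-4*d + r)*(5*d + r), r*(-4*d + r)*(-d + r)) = -4*d + r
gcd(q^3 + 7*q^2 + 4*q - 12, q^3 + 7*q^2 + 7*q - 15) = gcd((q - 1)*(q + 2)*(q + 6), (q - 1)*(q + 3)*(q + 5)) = q - 1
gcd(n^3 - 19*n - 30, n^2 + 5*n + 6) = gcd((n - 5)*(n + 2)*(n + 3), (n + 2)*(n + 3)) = n^2 + 5*n + 6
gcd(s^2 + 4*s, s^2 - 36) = 1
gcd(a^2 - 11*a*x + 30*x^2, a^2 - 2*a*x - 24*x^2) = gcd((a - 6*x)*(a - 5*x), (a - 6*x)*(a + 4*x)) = -a + 6*x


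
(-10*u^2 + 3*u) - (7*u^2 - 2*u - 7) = -17*u^2 + 5*u + 7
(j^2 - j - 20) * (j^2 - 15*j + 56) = j^4 - 16*j^3 + 51*j^2 + 244*j - 1120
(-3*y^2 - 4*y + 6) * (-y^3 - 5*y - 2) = 3*y^5 + 4*y^4 + 9*y^3 + 26*y^2 - 22*y - 12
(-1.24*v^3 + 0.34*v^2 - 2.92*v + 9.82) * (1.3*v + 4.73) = -1.612*v^4 - 5.4232*v^3 - 2.1878*v^2 - 1.0456*v + 46.4486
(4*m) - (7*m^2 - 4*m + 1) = -7*m^2 + 8*m - 1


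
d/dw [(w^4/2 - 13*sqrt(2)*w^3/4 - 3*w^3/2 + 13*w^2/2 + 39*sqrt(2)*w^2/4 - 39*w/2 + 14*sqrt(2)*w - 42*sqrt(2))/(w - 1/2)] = (12*w^4 - 52*sqrt(2)*w^3 - 32*w^3 + 70*w^2 + 117*sqrt(2)*w^2 - 78*sqrt(2)*w - 52*w + 78 + 280*sqrt(2))/(2*(4*w^2 - 4*w + 1))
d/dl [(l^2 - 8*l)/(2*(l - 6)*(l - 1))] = (l^2 + 12*l - 48)/(2*(l^4 - 14*l^3 + 61*l^2 - 84*l + 36))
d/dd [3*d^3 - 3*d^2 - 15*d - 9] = 9*d^2 - 6*d - 15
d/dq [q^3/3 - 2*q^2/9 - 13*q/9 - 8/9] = q^2 - 4*q/9 - 13/9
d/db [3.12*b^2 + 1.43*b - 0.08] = 6.24*b + 1.43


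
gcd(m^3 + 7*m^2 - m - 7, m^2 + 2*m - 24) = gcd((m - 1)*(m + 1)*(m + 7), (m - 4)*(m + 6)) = 1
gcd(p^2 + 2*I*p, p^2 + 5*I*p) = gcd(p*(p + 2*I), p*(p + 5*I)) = p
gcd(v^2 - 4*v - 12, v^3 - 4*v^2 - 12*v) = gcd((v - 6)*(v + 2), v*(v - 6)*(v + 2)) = v^2 - 4*v - 12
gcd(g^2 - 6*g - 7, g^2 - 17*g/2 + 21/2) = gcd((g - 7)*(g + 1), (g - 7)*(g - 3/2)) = g - 7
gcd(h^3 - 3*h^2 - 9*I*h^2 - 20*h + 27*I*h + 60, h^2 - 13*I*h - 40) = h - 5*I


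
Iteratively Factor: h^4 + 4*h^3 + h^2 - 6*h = (h + 3)*(h^3 + h^2 - 2*h) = (h - 1)*(h + 3)*(h^2 + 2*h) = (h - 1)*(h + 2)*(h + 3)*(h)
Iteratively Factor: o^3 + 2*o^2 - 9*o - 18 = (o + 3)*(o^2 - o - 6) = (o + 2)*(o + 3)*(o - 3)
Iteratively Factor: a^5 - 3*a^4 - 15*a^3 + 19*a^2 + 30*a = (a)*(a^4 - 3*a^3 - 15*a^2 + 19*a + 30) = a*(a - 2)*(a^3 - a^2 - 17*a - 15) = a*(a - 5)*(a - 2)*(a^2 + 4*a + 3) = a*(a - 5)*(a - 2)*(a + 3)*(a + 1)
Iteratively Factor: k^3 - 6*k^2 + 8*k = (k - 2)*(k^2 - 4*k) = k*(k - 2)*(k - 4)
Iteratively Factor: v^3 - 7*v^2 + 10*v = (v - 2)*(v^2 - 5*v) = (v - 5)*(v - 2)*(v)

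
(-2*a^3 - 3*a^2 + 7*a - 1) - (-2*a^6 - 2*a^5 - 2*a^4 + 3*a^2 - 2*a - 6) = 2*a^6 + 2*a^5 + 2*a^4 - 2*a^3 - 6*a^2 + 9*a + 5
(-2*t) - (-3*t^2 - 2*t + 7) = 3*t^2 - 7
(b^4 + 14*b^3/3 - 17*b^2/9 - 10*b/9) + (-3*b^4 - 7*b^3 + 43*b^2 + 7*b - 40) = -2*b^4 - 7*b^3/3 + 370*b^2/9 + 53*b/9 - 40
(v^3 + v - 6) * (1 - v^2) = -v^5 + 6*v^2 + v - 6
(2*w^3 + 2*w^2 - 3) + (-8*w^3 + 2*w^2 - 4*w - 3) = -6*w^3 + 4*w^2 - 4*w - 6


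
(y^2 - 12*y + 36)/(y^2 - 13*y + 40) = (y^2 - 12*y + 36)/(y^2 - 13*y + 40)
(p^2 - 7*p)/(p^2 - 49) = p/(p + 7)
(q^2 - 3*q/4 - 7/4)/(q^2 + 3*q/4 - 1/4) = (4*q - 7)/(4*q - 1)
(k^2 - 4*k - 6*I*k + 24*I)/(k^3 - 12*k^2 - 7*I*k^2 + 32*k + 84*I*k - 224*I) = (k - 6*I)/(k^2 - k*(8 + 7*I) + 56*I)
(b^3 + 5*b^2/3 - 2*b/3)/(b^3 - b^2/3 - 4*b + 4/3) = b/(b - 2)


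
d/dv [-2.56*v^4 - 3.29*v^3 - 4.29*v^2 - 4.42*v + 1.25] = -10.24*v^3 - 9.87*v^2 - 8.58*v - 4.42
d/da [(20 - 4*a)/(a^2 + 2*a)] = 4*(a^2 - 10*a - 10)/(a^2*(a^2 + 4*a + 4))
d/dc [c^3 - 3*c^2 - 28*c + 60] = 3*c^2 - 6*c - 28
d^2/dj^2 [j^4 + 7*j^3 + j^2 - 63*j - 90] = 12*j^2 + 42*j + 2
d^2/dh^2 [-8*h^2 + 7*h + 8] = -16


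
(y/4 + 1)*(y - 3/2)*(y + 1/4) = y^3/4 + 11*y^2/16 - 43*y/32 - 3/8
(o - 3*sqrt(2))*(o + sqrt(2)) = o^2 - 2*sqrt(2)*o - 6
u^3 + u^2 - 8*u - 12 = (u - 3)*(u + 2)^2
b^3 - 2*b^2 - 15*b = b*(b - 5)*(b + 3)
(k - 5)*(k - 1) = k^2 - 6*k + 5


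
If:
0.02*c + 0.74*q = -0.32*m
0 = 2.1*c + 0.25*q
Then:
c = -0.119047619047619*q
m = -2.30505952380952*q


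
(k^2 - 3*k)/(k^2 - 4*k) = (k - 3)/(k - 4)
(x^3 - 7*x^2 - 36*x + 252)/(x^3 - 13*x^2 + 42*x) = (x + 6)/x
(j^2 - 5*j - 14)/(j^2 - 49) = (j + 2)/(j + 7)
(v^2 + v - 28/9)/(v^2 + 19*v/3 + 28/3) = (v - 4/3)/(v + 4)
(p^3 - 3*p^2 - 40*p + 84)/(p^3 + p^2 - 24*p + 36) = (p - 7)/(p - 3)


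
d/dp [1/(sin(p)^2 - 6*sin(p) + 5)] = 2*(3 - sin(p))*cos(p)/(sin(p)^2 - 6*sin(p) + 5)^2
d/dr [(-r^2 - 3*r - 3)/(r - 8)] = (-r^2 + 16*r + 27)/(r^2 - 16*r + 64)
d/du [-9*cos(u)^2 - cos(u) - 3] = (18*cos(u) + 1)*sin(u)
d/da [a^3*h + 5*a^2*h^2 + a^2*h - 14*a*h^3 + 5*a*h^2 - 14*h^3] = h*(3*a^2 + 10*a*h + 2*a - 14*h^2 + 5*h)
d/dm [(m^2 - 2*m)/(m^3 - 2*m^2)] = -1/m^2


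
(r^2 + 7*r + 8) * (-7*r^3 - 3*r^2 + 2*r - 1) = -7*r^5 - 52*r^4 - 75*r^3 - 11*r^2 + 9*r - 8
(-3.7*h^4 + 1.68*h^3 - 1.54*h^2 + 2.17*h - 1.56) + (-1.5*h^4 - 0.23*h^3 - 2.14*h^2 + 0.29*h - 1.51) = -5.2*h^4 + 1.45*h^3 - 3.68*h^2 + 2.46*h - 3.07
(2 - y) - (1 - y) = 1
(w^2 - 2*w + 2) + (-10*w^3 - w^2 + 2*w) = 2 - 10*w^3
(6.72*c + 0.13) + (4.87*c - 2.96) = 11.59*c - 2.83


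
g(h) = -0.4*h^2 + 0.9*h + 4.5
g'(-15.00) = 12.90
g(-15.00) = -99.00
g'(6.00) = -3.90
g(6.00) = -4.50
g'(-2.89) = 3.21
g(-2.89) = -1.44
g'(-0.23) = 1.08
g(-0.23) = 4.27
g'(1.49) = -0.29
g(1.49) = 4.95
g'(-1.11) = 1.79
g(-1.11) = 3.01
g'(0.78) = 0.28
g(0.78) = 4.96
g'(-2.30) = 2.74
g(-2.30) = 0.31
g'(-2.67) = 3.04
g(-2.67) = -0.75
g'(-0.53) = 1.32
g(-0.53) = 3.91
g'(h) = 0.9 - 0.8*h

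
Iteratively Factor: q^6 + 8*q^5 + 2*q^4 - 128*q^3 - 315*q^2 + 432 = (q + 4)*(q^5 + 4*q^4 - 14*q^3 - 72*q^2 - 27*q + 108) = (q - 1)*(q + 4)*(q^4 + 5*q^3 - 9*q^2 - 81*q - 108) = (q - 1)*(q + 3)*(q + 4)*(q^3 + 2*q^2 - 15*q - 36) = (q - 4)*(q - 1)*(q + 3)*(q + 4)*(q^2 + 6*q + 9) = (q - 4)*(q - 1)*(q + 3)^2*(q + 4)*(q + 3)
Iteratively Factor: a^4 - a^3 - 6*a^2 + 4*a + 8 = (a - 2)*(a^3 + a^2 - 4*a - 4) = (a - 2)*(a + 1)*(a^2 - 4) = (a - 2)*(a + 1)*(a + 2)*(a - 2)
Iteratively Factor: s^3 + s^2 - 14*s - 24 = (s + 2)*(s^2 - s - 12) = (s - 4)*(s + 2)*(s + 3)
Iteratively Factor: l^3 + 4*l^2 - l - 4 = (l + 4)*(l^2 - 1) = (l + 1)*(l + 4)*(l - 1)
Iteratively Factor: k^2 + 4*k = (k)*(k + 4)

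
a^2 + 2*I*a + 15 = (a - 3*I)*(a + 5*I)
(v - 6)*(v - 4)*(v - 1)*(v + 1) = v^4 - 10*v^3 + 23*v^2 + 10*v - 24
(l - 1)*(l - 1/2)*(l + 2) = l^3 + l^2/2 - 5*l/2 + 1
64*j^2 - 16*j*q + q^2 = (-8*j + q)^2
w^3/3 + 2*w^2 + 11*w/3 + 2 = (w/3 + 1)*(w + 1)*(w + 2)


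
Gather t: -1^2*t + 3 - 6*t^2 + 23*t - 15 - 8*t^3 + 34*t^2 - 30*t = -8*t^3 + 28*t^2 - 8*t - 12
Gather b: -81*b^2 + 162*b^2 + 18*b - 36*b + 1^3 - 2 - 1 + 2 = 81*b^2 - 18*b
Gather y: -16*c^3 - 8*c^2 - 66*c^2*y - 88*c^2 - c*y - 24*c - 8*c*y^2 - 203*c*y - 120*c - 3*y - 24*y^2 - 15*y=-16*c^3 - 96*c^2 - 144*c + y^2*(-8*c - 24) + y*(-66*c^2 - 204*c - 18)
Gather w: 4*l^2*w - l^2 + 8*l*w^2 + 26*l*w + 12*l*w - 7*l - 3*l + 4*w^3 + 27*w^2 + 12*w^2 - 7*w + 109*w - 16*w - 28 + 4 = -l^2 - 10*l + 4*w^3 + w^2*(8*l + 39) + w*(4*l^2 + 38*l + 86) - 24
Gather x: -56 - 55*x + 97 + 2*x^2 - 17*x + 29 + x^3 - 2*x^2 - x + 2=x^3 - 73*x + 72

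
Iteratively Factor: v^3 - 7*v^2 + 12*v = (v - 4)*(v^2 - 3*v) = v*(v - 4)*(v - 3)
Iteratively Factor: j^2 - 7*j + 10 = (j - 5)*(j - 2)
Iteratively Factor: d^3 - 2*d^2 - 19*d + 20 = (d - 1)*(d^2 - d - 20) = (d - 5)*(d - 1)*(d + 4)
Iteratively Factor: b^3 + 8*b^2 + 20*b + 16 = (b + 4)*(b^2 + 4*b + 4) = (b + 2)*(b + 4)*(b + 2)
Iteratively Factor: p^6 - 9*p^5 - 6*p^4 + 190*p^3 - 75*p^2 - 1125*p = (p + 3)*(p^5 - 12*p^4 + 30*p^3 + 100*p^2 - 375*p) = (p - 5)*(p + 3)*(p^4 - 7*p^3 - 5*p^2 + 75*p) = p*(p - 5)*(p + 3)*(p^3 - 7*p^2 - 5*p + 75) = p*(p - 5)^2*(p + 3)*(p^2 - 2*p - 15) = p*(p - 5)^3*(p + 3)*(p + 3)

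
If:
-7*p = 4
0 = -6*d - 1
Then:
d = -1/6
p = -4/7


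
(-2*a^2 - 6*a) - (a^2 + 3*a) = -3*a^2 - 9*a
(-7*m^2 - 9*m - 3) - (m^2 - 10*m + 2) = -8*m^2 + m - 5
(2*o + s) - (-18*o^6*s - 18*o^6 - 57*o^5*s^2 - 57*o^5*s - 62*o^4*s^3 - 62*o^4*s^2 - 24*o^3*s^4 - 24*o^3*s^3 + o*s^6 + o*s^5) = 18*o^6*s + 18*o^6 + 57*o^5*s^2 + 57*o^5*s + 62*o^4*s^3 + 62*o^4*s^2 + 24*o^3*s^4 + 24*o^3*s^3 - o*s^6 - o*s^5 + 2*o + s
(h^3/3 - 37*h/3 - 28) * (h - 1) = h^4/3 - h^3/3 - 37*h^2/3 - 47*h/3 + 28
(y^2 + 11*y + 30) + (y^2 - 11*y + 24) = 2*y^2 + 54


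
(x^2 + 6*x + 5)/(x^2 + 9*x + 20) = (x + 1)/(x + 4)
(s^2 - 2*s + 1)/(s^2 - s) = (s - 1)/s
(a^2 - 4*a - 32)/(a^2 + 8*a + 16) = (a - 8)/(a + 4)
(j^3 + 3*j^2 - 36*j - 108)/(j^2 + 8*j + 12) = (j^2 - 3*j - 18)/(j + 2)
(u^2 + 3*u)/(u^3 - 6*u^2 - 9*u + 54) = u/(u^2 - 9*u + 18)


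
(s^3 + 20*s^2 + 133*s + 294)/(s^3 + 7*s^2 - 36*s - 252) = (s + 7)/(s - 6)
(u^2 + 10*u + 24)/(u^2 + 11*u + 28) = (u + 6)/(u + 7)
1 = 1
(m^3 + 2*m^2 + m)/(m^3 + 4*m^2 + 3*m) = (m + 1)/(m + 3)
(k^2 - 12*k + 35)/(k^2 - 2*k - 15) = (k - 7)/(k + 3)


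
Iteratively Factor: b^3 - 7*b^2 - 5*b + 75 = (b - 5)*(b^2 - 2*b - 15) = (b - 5)*(b + 3)*(b - 5)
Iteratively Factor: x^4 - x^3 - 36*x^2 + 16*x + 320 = (x - 4)*(x^3 + 3*x^2 - 24*x - 80) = (x - 4)*(x + 4)*(x^2 - x - 20) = (x - 5)*(x - 4)*(x + 4)*(x + 4)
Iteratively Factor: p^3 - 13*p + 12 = (p - 1)*(p^2 + p - 12) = (p - 1)*(p + 4)*(p - 3)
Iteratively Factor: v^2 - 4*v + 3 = (v - 1)*(v - 3)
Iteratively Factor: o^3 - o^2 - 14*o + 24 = (o - 3)*(o^2 + 2*o - 8) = (o - 3)*(o - 2)*(o + 4)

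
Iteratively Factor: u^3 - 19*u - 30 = (u + 2)*(u^2 - 2*u - 15) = (u + 2)*(u + 3)*(u - 5)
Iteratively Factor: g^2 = (g)*(g)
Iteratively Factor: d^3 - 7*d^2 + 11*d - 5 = (d - 1)*(d^2 - 6*d + 5) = (d - 1)^2*(d - 5)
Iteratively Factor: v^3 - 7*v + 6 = (v - 2)*(v^2 + 2*v - 3) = (v - 2)*(v + 3)*(v - 1)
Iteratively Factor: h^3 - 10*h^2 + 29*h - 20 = (h - 1)*(h^2 - 9*h + 20) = (h - 5)*(h - 1)*(h - 4)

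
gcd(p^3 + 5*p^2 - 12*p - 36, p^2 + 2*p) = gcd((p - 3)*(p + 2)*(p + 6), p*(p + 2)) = p + 2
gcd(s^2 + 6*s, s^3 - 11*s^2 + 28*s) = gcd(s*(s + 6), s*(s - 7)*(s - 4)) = s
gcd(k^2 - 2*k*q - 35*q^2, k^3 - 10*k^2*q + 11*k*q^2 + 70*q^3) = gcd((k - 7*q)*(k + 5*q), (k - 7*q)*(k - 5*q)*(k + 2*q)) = -k + 7*q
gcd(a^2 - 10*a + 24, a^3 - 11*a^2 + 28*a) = a - 4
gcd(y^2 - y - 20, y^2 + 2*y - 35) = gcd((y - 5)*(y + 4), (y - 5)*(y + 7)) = y - 5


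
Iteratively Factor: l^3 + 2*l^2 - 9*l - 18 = (l + 3)*(l^2 - l - 6) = (l - 3)*(l + 3)*(l + 2)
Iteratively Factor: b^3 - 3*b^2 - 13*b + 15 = (b + 3)*(b^2 - 6*b + 5) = (b - 1)*(b + 3)*(b - 5)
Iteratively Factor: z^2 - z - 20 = (z + 4)*(z - 5)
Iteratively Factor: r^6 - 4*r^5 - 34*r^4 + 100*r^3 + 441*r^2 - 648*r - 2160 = (r + 3)*(r^5 - 7*r^4 - 13*r^3 + 139*r^2 + 24*r - 720) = (r - 4)*(r + 3)*(r^4 - 3*r^3 - 25*r^2 + 39*r + 180) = (r - 4)*(r + 3)^2*(r^3 - 6*r^2 - 7*r + 60) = (r - 4)^2*(r + 3)^2*(r^2 - 2*r - 15) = (r - 5)*(r - 4)^2*(r + 3)^2*(r + 3)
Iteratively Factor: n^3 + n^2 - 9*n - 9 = (n + 3)*(n^2 - 2*n - 3) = (n + 1)*(n + 3)*(n - 3)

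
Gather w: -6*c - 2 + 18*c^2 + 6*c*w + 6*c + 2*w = 18*c^2 + w*(6*c + 2) - 2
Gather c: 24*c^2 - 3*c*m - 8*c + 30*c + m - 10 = 24*c^2 + c*(22 - 3*m) + m - 10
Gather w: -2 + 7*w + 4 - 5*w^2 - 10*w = -5*w^2 - 3*w + 2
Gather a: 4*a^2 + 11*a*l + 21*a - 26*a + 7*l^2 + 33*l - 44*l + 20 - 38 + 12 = 4*a^2 + a*(11*l - 5) + 7*l^2 - 11*l - 6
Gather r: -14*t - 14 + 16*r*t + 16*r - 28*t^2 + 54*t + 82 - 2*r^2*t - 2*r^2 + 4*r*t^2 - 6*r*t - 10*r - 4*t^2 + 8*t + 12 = r^2*(-2*t - 2) + r*(4*t^2 + 10*t + 6) - 32*t^2 + 48*t + 80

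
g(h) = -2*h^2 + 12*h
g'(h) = 12 - 4*h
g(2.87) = 17.97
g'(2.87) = 0.52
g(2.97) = 18.00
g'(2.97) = 0.12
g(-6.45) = -160.60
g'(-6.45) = 37.80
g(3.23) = 17.89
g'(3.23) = -0.92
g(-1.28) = -18.64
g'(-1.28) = 17.12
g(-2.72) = -47.44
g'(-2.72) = 22.88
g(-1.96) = -31.20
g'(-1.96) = 19.84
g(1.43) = 13.07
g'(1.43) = 6.28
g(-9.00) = -270.00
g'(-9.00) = 48.00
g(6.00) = 0.00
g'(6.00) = -12.00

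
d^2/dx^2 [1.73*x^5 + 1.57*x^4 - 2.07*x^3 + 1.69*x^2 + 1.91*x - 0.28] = 34.6*x^3 + 18.84*x^2 - 12.42*x + 3.38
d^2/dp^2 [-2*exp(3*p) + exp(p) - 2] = -18*exp(3*p) + exp(p)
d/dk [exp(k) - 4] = exp(k)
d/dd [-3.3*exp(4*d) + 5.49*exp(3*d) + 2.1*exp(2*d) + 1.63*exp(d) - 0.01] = (-13.2*exp(3*d) + 16.47*exp(2*d) + 4.2*exp(d) + 1.63)*exp(d)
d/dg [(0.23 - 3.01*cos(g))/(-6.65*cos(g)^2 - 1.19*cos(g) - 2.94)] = (20.0165*cos(g)^2 - 3.059*cos(g) - 9.1231)*sin(g)/(44.2225*cos(g)^4 + 15.827*cos(g)^3 + 40.5181*cos(g)^2 + 6.9972*cos(g) + 8.6436)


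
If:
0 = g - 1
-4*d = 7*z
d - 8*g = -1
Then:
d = 7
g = 1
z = -4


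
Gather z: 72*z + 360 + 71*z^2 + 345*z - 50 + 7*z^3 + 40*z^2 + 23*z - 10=7*z^3 + 111*z^2 + 440*z + 300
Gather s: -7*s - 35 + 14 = -7*s - 21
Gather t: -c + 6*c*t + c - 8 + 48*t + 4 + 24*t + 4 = t*(6*c + 72)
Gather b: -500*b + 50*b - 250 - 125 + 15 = -450*b - 360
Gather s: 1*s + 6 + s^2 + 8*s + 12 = s^2 + 9*s + 18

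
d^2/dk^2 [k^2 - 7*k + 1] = 2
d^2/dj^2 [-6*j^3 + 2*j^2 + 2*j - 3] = 4 - 36*j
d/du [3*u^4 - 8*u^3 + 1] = 12*u^2*(u - 2)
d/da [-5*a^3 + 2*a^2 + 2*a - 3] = -15*a^2 + 4*a + 2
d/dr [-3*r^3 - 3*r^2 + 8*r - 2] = -9*r^2 - 6*r + 8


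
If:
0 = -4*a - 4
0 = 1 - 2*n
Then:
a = -1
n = 1/2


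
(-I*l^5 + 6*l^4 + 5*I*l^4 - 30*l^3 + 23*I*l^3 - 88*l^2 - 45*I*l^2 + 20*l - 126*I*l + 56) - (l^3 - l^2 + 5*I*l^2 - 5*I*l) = -I*l^5 + 6*l^4 + 5*I*l^4 - 31*l^3 + 23*I*l^3 - 87*l^2 - 50*I*l^2 + 20*l - 121*I*l + 56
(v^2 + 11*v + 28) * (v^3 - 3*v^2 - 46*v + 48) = v^5 + 8*v^4 - 51*v^3 - 542*v^2 - 760*v + 1344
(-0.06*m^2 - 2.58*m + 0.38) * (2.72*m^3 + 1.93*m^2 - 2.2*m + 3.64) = -0.1632*m^5 - 7.1334*m^4 - 3.8138*m^3 + 6.191*m^2 - 10.2272*m + 1.3832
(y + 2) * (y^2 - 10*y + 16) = y^3 - 8*y^2 - 4*y + 32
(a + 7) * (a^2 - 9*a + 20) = a^3 - 2*a^2 - 43*a + 140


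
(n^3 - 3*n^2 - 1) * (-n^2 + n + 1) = -n^5 + 4*n^4 - 2*n^3 - 2*n^2 - n - 1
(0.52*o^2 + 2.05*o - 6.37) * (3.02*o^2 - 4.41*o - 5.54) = 1.5704*o^4 + 3.8978*o^3 - 31.1587*o^2 + 16.7347*o + 35.2898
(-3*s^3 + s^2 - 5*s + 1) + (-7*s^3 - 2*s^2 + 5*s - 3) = -10*s^3 - s^2 - 2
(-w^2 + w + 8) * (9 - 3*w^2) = 3*w^4 - 3*w^3 - 33*w^2 + 9*w + 72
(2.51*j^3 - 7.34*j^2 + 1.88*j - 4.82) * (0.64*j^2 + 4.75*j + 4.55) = 1.6064*j^5 + 7.2249*j^4 - 22.2413*j^3 - 27.5518*j^2 - 14.341*j - 21.931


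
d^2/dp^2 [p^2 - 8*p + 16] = 2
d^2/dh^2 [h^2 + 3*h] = 2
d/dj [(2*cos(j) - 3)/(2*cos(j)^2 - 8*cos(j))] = (sin(j) + 6*sin(j)/cos(j)^2 - 3*tan(j))/(cos(j) - 4)^2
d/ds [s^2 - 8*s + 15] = 2*s - 8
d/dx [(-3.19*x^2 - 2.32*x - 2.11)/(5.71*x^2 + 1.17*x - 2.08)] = (9.5149*x^2 + 37.3666*x + 7.2943)/(32.6041*x^4 + 13.3614*x^3 - 22.3847*x^2 - 4.8672*x + 4.3264)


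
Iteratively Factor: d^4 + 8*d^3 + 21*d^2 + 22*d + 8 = (d + 4)*(d^3 + 4*d^2 + 5*d + 2) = (d + 1)*(d + 4)*(d^2 + 3*d + 2) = (d + 1)*(d + 2)*(d + 4)*(d + 1)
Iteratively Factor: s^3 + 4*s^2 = (s + 4)*(s^2) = s*(s + 4)*(s)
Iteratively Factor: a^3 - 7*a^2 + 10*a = (a)*(a^2 - 7*a + 10) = a*(a - 5)*(a - 2)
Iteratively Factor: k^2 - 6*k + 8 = (k - 4)*(k - 2)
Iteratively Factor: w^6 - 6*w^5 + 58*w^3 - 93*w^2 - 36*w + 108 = (w - 2)*(w^5 - 4*w^4 - 8*w^3 + 42*w^2 - 9*w - 54) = (w - 2)*(w + 3)*(w^4 - 7*w^3 + 13*w^2 + 3*w - 18) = (w - 2)*(w + 1)*(w + 3)*(w^3 - 8*w^2 + 21*w - 18) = (w - 2)^2*(w + 1)*(w + 3)*(w^2 - 6*w + 9) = (w - 3)*(w - 2)^2*(w + 1)*(w + 3)*(w - 3)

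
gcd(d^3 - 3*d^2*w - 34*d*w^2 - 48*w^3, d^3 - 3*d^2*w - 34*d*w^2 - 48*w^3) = -d^3 + 3*d^2*w + 34*d*w^2 + 48*w^3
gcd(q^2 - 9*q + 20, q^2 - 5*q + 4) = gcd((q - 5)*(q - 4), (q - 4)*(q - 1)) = q - 4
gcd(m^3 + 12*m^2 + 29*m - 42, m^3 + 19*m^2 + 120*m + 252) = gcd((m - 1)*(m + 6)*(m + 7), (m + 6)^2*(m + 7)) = m^2 + 13*m + 42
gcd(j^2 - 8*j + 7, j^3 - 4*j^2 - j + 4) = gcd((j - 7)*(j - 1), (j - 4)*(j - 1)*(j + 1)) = j - 1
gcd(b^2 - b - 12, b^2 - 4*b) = b - 4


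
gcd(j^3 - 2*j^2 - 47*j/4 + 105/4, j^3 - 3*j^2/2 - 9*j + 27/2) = j - 3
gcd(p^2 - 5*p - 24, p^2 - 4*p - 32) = p - 8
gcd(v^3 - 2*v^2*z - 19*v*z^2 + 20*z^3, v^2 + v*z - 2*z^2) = -v + z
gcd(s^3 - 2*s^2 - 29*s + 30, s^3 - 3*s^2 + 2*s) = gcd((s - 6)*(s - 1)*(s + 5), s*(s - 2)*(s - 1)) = s - 1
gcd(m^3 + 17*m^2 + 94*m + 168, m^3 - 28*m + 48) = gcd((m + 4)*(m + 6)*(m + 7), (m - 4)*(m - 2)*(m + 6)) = m + 6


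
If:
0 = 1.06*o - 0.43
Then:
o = 0.41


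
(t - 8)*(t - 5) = t^2 - 13*t + 40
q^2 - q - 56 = (q - 8)*(q + 7)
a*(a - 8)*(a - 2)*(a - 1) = a^4 - 11*a^3 + 26*a^2 - 16*a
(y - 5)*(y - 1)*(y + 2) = y^3 - 4*y^2 - 7*y + 10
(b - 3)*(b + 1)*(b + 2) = b^3 - 7*b - 6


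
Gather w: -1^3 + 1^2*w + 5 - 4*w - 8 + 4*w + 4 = w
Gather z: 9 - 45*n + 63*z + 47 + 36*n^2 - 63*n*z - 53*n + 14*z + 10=36*n^2 - 98*n + z*(77 - 63*n) + 66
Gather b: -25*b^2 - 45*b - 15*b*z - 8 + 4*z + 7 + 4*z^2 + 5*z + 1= -25*b^2 + b*(-15*z - 45) + 4*z^2 + 9*z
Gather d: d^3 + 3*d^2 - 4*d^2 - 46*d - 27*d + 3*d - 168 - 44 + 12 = d^3 - d^2 - 70*d - 200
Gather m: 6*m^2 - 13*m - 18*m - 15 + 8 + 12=6*m^2 - 31*m + 5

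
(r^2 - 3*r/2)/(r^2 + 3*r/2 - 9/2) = r/(r + 3)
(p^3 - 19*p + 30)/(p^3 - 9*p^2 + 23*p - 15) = (p^2 + 3*p - 10)/(p^2 - 6*p + 5)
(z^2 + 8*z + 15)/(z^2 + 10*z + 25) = (z + 3)/(z + 5)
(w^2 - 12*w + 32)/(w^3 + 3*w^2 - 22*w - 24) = (w - 8)/(w^2 + 7*w + 6)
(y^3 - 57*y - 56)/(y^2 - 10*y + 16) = (y^2 + 8*y + 7)/(y - 2)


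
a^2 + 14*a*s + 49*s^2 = (a + 7*s)^2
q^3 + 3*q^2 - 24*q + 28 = (q - 2)^2*(q + 7)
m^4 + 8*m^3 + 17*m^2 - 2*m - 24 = (m - 1)*(m + 2)*(m + 3)*(m + 4)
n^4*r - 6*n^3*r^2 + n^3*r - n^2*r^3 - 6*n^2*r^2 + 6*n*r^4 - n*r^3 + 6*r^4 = (n - 6*r)*(n - r)*(n + r)*(n*r + r)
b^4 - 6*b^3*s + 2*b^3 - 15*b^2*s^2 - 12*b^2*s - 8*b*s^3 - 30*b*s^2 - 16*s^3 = (b + 2)*(b - 8*s)*(b + s)^2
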